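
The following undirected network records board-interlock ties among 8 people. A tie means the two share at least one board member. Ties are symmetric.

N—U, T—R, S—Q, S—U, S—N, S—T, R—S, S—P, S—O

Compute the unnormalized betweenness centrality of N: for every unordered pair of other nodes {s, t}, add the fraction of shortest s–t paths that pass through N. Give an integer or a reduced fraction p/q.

No shortest path between any pair of other nodes passes through N.
Summing the contributions gives betweenness(N) = 0.

0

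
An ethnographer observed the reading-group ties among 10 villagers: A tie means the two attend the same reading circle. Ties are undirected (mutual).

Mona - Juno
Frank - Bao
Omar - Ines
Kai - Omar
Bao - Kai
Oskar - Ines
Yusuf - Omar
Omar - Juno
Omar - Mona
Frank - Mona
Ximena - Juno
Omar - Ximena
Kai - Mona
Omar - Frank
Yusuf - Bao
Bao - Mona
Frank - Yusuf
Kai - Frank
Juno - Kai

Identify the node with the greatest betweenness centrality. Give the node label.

Unnormalized betweenness of each node: Bao:2/3, Frank:19/12, Ines:8, Juno:4/3, Kai:23/12, Mona:23/12, Omar:59/3, Oskar:0, Ximena:0, Yusuf:11/12.
Omar has the largest value, 59/3, making it the main broker — the node through which the most shortest paths run.

Omar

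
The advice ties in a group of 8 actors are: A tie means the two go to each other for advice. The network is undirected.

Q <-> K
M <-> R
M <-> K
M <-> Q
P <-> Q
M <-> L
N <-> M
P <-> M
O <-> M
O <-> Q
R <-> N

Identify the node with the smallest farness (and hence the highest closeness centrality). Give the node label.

Farness (sum of distances to all others) for each node — K:12, L:13, M:7, N:12, O:12, P:12, Q:10, R:12.
The smallest farness is 7, for M, so M has the highest closeness.

M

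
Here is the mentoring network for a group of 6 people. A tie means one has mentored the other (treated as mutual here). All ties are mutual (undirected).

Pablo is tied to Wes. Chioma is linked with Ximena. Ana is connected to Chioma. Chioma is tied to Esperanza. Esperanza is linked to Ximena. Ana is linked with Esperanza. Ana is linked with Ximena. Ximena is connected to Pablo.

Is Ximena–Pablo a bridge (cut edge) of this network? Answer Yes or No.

Without the Ximena–Pablo edge there is no alternate route between Ximena and Pablo, so the network disconnects. It is a bridge.

Yes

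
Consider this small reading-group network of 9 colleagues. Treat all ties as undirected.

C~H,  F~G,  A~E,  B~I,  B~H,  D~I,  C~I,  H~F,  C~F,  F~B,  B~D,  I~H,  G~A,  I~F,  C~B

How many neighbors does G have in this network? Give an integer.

2

G is directly tied to A and F. That is 2 neighbors, so the degree of G is 2.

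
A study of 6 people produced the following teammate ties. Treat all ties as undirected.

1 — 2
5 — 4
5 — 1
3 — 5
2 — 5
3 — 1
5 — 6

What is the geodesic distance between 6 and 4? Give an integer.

2

One shortest route is 6 – 5 – 4, which uses 2 edges, and 6 and 4 are not directly tied, so nothing shorter exists. So d(6,4) = 2.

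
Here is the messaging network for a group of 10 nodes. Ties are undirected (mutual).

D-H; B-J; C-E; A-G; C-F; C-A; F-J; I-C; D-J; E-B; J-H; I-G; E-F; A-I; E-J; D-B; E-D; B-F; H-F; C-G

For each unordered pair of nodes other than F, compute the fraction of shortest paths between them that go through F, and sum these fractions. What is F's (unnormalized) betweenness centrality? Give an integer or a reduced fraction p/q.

26/3

Pairs whose geodesics pass through F — I–J: 1/2; I–H: 1; I–B: 1/2; G–J: 1/2; G–H: 1; G–B: 1/2; C–J: 1/2; C–H: 1; C–B: 1/2; A–J: 1/2; A–H: 1; A–B: 1/2; E–H: 1/3; H–B: 1/3.
All other pairs contribute 0.
Summing the contributions gives betweenness(F) = 26/3.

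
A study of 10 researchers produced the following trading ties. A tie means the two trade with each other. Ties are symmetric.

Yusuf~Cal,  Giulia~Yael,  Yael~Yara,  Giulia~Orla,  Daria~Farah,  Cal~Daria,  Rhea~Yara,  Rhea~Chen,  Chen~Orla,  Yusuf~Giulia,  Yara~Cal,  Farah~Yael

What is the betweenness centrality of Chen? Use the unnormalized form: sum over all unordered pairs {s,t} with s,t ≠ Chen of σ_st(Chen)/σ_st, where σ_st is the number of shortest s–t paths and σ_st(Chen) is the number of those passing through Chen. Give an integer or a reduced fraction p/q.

Pairs whose geodesics pass through Chen — Rhea–Giulia: 1/2; Rhea–Orla: 1; Yara–Orla: 1/2.
All other pairs contribute 0.
Summing the contributions gives betweenness(Chen) = 2.

2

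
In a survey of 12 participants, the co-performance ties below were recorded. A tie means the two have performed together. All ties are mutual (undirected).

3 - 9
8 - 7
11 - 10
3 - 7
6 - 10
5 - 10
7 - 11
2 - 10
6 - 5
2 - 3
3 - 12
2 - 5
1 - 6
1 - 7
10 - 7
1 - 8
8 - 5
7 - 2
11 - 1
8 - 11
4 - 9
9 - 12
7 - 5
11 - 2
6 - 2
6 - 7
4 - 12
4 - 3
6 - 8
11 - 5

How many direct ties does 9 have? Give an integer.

3

9 is directly tied to 3, 4, and 12. That is 3 neighbors, so the degree of 9 is 3.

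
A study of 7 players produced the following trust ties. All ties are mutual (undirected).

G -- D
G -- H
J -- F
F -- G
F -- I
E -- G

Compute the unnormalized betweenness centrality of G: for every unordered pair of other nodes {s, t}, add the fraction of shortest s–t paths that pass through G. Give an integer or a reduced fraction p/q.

12

Pairs whose geodesics pass through G — D–H: 1; D–E: 1; D–I: 1; D–J: 1; D–F: 1; H–E: 1; H–I: 1; H–J: 1; H–F: 1; E–I: 1; E–J: 1; E–F: 1.
All other pairs contribute 0.
Summing the contributions gives betweenness(G) = 12.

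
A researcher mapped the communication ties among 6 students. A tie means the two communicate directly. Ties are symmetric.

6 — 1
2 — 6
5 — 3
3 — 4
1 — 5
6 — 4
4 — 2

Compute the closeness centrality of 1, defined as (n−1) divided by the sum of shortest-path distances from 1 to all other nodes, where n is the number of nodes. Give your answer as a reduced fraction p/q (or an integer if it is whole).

Distances from 1: 2:2, 3:2, 4:2, 5:1, 6:1. Sum = 8.
n = 6, so closeness = 5/8.

5/8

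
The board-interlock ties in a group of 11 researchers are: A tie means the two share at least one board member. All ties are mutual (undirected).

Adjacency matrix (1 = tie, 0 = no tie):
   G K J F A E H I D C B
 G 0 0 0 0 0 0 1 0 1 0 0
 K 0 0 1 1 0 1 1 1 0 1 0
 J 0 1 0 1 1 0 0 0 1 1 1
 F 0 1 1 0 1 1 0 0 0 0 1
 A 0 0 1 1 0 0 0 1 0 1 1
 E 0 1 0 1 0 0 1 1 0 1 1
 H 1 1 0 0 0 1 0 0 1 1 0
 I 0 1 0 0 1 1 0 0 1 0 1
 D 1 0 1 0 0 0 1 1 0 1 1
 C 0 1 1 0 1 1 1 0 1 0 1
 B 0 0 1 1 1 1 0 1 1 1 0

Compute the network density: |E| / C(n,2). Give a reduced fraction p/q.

There are 30 edges and 11 nodes, so the maximum possible is C(11,2) = 55.
Density = 30/55 = 6/11.

6/11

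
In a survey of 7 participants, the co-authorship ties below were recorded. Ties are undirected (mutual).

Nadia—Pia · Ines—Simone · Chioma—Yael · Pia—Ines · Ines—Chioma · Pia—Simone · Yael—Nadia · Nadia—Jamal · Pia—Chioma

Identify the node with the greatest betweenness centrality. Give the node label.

Unnormalized betweenness of each node: Chioma:13/6, Ines:5/6, Jamal:0, Nadia:35/6, Pia:37/6, Simone:0, Yael:1.
Pia has the largest value, 37/6, making it the main broker — the node through which the most shortest paths run.

Pia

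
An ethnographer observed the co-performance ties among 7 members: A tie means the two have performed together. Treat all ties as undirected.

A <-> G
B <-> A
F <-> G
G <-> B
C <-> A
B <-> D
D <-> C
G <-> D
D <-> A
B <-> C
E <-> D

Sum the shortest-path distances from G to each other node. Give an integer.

8

Distances from G: A:1, B:1, C:2, D:1, E:2, F:1.
Sum = 1 + 1 + 2 + 1 + 2 + 1 = 8.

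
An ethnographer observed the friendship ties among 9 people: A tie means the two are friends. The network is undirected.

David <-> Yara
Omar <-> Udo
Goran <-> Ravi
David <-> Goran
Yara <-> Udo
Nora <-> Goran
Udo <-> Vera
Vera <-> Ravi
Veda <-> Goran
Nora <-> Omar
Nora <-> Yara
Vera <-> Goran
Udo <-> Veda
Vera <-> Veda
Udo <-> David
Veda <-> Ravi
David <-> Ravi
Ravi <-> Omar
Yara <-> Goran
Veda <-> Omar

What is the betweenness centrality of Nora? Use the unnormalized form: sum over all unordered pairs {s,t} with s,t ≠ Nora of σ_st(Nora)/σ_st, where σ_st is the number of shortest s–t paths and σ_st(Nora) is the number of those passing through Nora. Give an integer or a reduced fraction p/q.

Pairs whose geodesics pass through Nora — Omar–Yara: 1/2; Omar–Goran: 1/3.
All other pairs contribute 0.
Summing the contributions gives betweenness(Nora) = 5/6.

5/6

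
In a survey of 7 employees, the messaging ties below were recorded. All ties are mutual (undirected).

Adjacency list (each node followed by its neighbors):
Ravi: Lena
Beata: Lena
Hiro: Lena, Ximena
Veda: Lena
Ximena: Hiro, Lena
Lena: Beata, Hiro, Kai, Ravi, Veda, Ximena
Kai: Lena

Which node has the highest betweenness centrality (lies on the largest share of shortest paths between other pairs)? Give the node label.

Unnormalized betweenness of each node: Beata:0, Hiro:0, Kai:0, Lena:14, Ravi:0, Veda:0, Ximena:0.
Lena has the largest value, 14, making it the main broker — the node through which the most shortest paths run.

Lena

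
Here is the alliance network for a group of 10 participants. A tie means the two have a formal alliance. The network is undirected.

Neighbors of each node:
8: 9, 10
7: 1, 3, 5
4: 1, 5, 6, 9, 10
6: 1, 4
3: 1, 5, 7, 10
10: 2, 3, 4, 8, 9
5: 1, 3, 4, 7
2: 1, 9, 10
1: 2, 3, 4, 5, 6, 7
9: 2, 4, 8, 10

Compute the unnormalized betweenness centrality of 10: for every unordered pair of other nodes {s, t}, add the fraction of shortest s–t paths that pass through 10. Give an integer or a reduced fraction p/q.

431/60

Pairs whose geodesics pass through 10 — 7–9: 1/4; 7–8: 1; 1–8: 3/5; 3–2: 1/2; 3–9: 1; 3–4: 1/3; 3–8: 1; 2–4: 1/3; 2–8: 1/2; 4–8: 1/2; 5–8: 2/3; 8–6: 1/2.
All other pairs contribute 0.
Summing the contributions gives betweenness(10) = 431/60.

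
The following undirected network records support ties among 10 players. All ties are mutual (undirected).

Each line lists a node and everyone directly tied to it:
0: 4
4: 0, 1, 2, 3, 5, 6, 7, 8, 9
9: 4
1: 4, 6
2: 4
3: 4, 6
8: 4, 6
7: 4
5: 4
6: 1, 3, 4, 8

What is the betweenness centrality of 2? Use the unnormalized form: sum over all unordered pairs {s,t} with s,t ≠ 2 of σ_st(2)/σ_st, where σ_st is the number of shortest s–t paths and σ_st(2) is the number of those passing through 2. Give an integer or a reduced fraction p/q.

0

No shortest path between any pair of other nodes passes through 2.
Summing the contributions gives betweenness(2) = 0.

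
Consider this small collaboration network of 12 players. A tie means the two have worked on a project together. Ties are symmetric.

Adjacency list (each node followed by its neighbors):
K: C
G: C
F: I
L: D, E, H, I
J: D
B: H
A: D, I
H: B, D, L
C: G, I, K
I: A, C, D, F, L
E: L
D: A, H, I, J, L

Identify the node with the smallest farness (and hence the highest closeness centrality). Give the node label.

I

Farness (sum of distances to all others) for each node — A:24, B:35, C:24, D:19, E:30, F:28, G:34, H:25, I:18, J:29, K:34, L:20.
The smallest farness is 18, for I, so I has the highest closeness.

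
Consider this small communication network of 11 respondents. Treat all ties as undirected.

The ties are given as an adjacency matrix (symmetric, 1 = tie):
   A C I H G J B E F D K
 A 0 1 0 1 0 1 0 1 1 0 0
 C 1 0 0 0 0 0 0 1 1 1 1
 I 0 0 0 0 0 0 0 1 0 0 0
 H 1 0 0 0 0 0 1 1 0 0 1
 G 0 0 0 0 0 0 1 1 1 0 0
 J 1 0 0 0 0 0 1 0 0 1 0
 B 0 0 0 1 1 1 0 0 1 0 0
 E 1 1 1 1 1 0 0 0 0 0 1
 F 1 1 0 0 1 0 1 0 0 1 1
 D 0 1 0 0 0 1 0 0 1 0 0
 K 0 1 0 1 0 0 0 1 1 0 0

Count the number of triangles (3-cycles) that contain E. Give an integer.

E's neighbors: A, C, G, H, I, and K.
Neighbor pairs that are themselves tied: E–A–C; E–A–H; E–C–K; E–H–K. Each forms one triangle with E, for 4 in total.

4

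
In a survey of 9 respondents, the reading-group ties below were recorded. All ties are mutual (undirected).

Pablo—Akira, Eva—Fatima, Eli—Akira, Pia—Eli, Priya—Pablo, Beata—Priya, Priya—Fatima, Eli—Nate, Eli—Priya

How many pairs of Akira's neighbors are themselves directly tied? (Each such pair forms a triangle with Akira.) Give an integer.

0

Akira's neighbors are Eli and Pablo, but none of them are tied to each other, so no triangle contains Akira.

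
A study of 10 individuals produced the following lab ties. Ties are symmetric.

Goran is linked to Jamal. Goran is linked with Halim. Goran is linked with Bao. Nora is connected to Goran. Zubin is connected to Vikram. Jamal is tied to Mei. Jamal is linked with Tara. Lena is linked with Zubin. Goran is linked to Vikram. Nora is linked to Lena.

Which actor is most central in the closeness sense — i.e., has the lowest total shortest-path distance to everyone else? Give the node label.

Farness (sum of distances to all others) for each node — Bao:21, Goran:13, Halim:21, Jamal:17, Lena:23, Mei:25, Nora:18, Tara:25, Vikram:18, Zubin:23.
The smallest farness is 13, for Goran, so Goran has the highest closeness.

Goran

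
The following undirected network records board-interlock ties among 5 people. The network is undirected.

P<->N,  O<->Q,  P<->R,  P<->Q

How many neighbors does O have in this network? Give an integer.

1

O is directly tied to Q. That is 1 neighbor, so the degree of O is 1.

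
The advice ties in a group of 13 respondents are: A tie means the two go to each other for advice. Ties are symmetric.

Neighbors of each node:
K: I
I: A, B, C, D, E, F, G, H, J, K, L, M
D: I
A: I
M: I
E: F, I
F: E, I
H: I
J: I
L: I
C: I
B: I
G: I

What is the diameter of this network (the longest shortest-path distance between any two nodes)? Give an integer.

2

Eccentricity of each node (its greatest distance to any other): A:2, B:2, C:2, D:2, E:2, F:2, G:2, H:2, I:1, J:2, K:2, L:2, M:2.
The maximum eccentricity is 2, realized for instance by the pair A–H via A – I – H. So the diameter is 2.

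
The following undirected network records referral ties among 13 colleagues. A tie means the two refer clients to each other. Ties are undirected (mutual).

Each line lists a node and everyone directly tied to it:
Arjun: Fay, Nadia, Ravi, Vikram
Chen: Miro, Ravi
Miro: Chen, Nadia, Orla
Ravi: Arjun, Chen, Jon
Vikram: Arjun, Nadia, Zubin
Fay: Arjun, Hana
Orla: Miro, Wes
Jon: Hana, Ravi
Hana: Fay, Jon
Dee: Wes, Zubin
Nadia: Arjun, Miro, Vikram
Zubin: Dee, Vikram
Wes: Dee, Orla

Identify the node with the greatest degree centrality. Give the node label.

Degrees — Arjun:4, Chen:2, Dee:2, Fay:2, Hana:2, Jon:2, Miro:3, Nadia:3, Orla:2, Ravi:3, Vikram:3, Wes:2, Zubin:2.
The maximum is 4, attained only by Arjun.

Arjun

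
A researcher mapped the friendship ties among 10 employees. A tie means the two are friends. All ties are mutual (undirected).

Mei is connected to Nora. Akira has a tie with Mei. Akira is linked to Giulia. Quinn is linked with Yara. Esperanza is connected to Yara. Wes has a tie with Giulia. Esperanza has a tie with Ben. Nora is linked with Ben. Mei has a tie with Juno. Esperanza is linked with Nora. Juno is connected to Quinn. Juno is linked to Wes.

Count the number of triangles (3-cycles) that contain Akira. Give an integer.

Akira's neighbors are Giulia and Mei, but none of them are tied to each other, so no triangle contains Akira.

0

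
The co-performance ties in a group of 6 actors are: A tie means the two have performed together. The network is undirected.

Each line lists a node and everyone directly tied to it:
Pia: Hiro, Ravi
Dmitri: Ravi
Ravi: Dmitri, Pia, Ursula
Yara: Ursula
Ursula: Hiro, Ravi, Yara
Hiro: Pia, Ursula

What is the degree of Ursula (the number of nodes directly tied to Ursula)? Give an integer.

3

Ursula is directly tied to Hiro, Ravi, and Yara. That is 3 neighbors, so the degree of Ursula is 3.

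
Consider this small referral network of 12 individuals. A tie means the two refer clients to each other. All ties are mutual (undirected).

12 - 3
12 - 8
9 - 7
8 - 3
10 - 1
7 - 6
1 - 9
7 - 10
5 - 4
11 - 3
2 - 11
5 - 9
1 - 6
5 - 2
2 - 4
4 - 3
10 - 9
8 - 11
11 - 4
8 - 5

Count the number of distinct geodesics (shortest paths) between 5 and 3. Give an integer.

2

The shortest distance is 2. The length-2 paths are: 5–8–3; 5–4–3.
That gives 2 distinct shortest paths.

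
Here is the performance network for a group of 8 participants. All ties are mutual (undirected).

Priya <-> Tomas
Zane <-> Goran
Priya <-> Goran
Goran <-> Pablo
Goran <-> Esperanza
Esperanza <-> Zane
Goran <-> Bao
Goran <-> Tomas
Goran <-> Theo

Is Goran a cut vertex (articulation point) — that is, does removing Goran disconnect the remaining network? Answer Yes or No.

Removing Goran leaves {Esperanza and Zane} with no path to {Priya and Tomas}, so the network splits into 5 components. Goran is a cut vertex.

Yes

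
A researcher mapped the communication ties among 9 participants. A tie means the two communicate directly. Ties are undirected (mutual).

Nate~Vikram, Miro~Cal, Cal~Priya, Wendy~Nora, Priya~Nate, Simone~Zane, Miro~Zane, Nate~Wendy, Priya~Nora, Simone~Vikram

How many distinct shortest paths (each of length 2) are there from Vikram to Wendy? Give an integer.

The shortest distance is 2, and the only length-2 path is Vikram–Nate–Wendy. So there is exactly 1 shortest path.

1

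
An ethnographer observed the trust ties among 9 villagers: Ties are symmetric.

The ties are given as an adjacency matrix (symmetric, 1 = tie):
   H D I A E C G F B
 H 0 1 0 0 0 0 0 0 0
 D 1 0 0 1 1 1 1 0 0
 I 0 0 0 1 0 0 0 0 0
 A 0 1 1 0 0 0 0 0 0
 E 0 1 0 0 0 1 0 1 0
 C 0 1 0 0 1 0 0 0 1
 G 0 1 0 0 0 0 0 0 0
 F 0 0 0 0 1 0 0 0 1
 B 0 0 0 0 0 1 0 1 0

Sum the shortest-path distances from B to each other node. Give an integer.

19

Distances from B: A:3, C:1, D:2, E:2, F:1, G:3, H:3, I:4.
Sum = 3 + 1 + 2 + 2 + 1 + 3 + 3 + 4 = 19.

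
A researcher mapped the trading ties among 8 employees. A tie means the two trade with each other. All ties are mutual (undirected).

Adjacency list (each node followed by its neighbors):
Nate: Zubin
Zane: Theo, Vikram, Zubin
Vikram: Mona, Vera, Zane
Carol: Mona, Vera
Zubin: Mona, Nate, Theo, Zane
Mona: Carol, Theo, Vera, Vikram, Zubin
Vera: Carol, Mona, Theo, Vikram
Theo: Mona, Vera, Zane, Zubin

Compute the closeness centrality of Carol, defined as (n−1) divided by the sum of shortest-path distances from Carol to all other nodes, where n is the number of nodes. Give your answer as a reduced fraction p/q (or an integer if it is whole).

1/2

Distances from Carol: Mona:1, Nate:3, Theo:2, Vera:1, Vikram:2, Zane:3, Zubin:2. Sum = 14.
n = 8, so closeness = 7/14 = 1/2.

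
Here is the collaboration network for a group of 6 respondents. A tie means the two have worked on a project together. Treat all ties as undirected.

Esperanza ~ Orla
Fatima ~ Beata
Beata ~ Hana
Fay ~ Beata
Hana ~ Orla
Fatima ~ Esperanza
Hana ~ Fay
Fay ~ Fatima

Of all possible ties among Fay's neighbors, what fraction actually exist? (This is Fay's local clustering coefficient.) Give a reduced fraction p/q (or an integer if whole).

Fay's neighbors: Beata, Fatima, and Hana (k = 3).
Possible neighbor pairs: C(3,2) = 3. Edges among them: Beata–Fatima, Beata–Hana → e = 2.
Clustering(Fay) = 2/3.

2/3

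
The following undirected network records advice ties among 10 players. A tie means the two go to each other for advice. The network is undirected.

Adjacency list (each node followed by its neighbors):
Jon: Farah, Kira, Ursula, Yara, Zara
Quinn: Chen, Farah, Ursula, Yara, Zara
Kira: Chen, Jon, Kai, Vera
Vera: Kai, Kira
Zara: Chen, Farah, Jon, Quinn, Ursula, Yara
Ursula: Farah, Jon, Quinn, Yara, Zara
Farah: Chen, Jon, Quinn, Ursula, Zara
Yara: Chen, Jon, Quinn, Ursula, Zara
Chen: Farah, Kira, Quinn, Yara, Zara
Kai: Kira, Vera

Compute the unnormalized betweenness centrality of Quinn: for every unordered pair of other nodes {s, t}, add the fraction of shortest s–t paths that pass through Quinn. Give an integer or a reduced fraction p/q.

9/20

Pairs whose geodesics pass through Quinn — Ursula–Chen: 1/4; Farah–Yara: 1/5.
All other pairs contribute 0.
Summing the contributions gives betweenness(Quinn) = 9/20.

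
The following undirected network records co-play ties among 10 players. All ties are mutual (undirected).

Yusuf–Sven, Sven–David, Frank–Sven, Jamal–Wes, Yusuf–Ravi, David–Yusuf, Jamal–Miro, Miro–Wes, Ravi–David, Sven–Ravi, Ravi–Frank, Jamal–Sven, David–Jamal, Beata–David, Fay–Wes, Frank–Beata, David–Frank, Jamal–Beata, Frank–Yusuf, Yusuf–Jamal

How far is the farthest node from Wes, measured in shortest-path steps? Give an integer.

Distances from Wes: Beata:2, David:2, Fay:1, Frank:3, Jamal:1, Miro:1, Ravi:3, Sven:2, Yusuf:2.
The largest is 3 (to Ravi and Frank), so the eccentricity of Wes is 3.

3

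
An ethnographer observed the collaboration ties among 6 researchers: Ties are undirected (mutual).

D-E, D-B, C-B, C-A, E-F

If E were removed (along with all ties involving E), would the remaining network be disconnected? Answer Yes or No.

Removing E leaves {A, B, C, and D} with no path to {F}, so the network splits into 2 components. E is a cut vertex.

Yes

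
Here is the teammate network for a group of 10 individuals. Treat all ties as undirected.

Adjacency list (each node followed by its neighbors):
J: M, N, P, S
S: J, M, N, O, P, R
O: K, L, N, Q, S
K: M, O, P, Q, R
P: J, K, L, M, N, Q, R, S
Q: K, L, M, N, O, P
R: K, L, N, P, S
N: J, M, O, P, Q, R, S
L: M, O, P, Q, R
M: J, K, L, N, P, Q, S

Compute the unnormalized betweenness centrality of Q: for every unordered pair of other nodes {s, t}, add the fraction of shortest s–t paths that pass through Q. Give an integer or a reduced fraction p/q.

Pairs whose geodesics pass through Q — K–L: 1/5; K–N: 1/5; L–N: 1/5; M–O: 1/5; O–P: 1/5.
All other pairs contribute 0.
Summing the contributions gives betweenness(Q) = 1.

1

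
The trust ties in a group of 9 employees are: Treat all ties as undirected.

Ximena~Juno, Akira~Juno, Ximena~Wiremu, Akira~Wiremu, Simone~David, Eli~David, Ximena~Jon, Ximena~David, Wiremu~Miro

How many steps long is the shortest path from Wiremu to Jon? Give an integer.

2

One shortest route is Wiremu – Ximena – Jon, which uses 2 edges, and Wiremu and Jon are not directly tied, so nothing shorter exists. So d(Wiremu,Jon) = 2.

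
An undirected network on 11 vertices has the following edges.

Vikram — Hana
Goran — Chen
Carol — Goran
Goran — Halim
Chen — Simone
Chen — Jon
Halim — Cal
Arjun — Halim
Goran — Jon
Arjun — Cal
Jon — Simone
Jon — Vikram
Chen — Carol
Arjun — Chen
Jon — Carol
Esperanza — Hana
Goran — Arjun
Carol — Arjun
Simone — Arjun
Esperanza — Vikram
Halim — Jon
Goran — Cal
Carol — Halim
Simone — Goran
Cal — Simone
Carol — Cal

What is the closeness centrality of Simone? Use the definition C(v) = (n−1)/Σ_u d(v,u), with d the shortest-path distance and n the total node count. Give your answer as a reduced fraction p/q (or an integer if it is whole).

10/17

Distances from Simone: Arjun:1, Cal:1, Carol:2, Chen:1, Esperanza:3, Goran:1, Halim:2, Hana:3, Jon:1, Vikram:2. Sum = 17.
n = 11, so closeness = 10/17.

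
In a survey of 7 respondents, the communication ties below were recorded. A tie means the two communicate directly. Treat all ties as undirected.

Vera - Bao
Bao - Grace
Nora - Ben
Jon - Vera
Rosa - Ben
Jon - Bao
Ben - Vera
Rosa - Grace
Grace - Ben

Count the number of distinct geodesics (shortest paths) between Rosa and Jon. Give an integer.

The shortest distance is 3. The length-3 paths are: Rosa–Grace–Bao–Jon; Rosa–Ben–Vera–Jon.
That gives 2 distinct shortest paths.

2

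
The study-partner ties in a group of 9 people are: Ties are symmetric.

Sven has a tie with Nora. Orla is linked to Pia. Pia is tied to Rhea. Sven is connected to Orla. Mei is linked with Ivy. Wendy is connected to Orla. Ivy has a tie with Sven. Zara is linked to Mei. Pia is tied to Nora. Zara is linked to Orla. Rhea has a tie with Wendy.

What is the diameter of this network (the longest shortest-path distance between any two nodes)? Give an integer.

Eccentricity of each node (its greatest distance to any other): Ivy:4, Mei:4, Nora:3, Orla:2, Pia:3, Rhea:4, Sven:3, Wendy:3, Zara:3.
The maximum eccentricity is 4, realized for instance by the pair Rhea–Mei via Rhea – Pia – Orla – Zara – Mei. So the diameter is 4.

4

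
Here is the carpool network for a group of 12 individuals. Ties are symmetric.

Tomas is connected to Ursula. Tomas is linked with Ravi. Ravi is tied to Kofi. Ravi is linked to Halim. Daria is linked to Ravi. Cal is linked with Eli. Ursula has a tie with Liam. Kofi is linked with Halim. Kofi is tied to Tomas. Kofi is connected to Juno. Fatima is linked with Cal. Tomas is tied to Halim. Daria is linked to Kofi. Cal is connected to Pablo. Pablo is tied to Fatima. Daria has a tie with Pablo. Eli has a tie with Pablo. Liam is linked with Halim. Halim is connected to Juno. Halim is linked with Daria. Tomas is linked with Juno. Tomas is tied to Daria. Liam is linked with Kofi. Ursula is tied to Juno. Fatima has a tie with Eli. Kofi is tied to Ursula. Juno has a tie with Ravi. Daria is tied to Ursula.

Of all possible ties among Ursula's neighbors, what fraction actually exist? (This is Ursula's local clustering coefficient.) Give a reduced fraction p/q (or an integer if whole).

Ursula's neighbors: Daria, Juno, Kofi, Liam, and Tomas (k = 5).
Possible neighbor pairs: C(5,2) = 10. Edges among them: Daria–Kofi, Daria–Tomas, Juno–Kofi, Juno–Tomas, Kofi–Liam, Kofi–Tomas → e = 6.
Clustering(Ursula) = 6/10 = 3/5.

3/5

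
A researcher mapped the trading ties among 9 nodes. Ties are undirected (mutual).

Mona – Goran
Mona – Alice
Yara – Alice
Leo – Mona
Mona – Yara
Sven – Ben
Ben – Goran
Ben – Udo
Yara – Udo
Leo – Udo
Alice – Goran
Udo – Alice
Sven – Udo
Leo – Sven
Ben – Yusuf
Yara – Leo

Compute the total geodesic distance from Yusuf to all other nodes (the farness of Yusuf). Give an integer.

Distances from Yusuf: Alice:3, Ben:1, Goran:2, Leo:3, Mona:3, Sven:2, Udo:2, Yara:3.
Sum = 3 + 1 + 2 + 3 + 3 + 2 + 2 + 3 = 19.

19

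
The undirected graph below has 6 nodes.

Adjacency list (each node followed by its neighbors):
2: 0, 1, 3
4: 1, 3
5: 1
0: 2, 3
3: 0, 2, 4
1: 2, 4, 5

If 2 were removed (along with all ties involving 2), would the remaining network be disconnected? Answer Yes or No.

Even without 2, every remaining node can still reach every other (the residual graph is connected), so 2 is not a cut vertex.

No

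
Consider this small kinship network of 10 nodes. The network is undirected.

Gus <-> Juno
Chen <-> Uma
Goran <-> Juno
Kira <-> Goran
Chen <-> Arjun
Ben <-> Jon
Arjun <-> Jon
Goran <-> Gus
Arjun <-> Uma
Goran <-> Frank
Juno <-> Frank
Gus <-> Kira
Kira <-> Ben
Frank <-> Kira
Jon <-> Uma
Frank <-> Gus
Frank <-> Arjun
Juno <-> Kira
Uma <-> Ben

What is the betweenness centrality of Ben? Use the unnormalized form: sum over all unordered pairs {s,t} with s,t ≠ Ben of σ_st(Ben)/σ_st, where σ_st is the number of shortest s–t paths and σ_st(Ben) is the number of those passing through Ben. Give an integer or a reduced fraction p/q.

Pairs whose geodesics pass through Ben — Uma–Kira: 1; Uma–Juno: 1/2; Uma–Gus: 1/2; Uma–Goran: 1/2; Jon–Kira: 1; Jon–Juno: 1/2; Jon–Gus: 1/2; Jon–Goran: 1/2; Chen–Kira: 1/2.
All other pairs contribute 0.
Summing the contributions gives betweenness(Ben) = 11/2.

11/2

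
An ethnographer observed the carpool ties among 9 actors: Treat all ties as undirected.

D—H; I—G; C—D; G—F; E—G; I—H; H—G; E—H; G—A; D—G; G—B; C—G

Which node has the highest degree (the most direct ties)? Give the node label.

G

Degrees — A:1, B:1, C:2, D:3, E:2, F:1, G:8, H:4, I:2.
The maximum is 8, attained only by G.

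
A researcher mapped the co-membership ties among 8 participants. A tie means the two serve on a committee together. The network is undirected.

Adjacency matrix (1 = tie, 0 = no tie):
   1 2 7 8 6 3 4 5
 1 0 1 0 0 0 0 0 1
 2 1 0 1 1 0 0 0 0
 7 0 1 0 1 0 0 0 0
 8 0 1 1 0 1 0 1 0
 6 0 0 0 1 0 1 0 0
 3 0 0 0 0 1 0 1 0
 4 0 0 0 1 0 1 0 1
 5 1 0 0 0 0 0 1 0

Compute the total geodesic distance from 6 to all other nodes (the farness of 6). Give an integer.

14

Distances from 6: 1:3, 2:2, 3:1, 4:2, 5:3, 7:2, 8:1.
Sum = 3 + 2 + 1 + 2 + 3 + 2 + 1 = 14.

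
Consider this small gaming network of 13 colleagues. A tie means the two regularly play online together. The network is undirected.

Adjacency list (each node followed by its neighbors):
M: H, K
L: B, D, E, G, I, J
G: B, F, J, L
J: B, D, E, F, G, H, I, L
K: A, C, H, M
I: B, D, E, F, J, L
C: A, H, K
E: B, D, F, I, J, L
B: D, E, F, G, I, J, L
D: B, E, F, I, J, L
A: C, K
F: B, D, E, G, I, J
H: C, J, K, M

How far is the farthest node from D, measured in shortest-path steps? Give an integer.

4

Distances from D: A:4, B:1, C:3, E:1, F:1, G:2, H:2, I:1, J:1, K:3, L:1, M:3.
The largest is 4 (to A), so the eccentricity of D is 4.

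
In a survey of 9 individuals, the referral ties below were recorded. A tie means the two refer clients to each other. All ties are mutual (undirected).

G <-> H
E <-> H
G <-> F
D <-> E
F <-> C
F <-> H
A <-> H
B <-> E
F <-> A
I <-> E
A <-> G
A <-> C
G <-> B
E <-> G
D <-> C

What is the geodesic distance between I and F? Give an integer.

One shortest route is I – E – G – F, which uses 3 edges, and at distance 2 from I we only reach {B, D, G, H}, which does not include F. So d(I,F) = 3.

3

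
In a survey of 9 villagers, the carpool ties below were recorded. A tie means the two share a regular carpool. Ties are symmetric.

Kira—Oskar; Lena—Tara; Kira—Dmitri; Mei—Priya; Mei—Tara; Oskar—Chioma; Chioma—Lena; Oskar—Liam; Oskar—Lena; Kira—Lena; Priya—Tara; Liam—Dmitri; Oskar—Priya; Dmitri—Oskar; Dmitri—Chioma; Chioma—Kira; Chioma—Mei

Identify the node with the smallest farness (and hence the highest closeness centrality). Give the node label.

Oskar

Farness (sum of distances to all others) for each node — Chioma:11, Dmitri:13, Kira:12, Lena:12, Liam:16, Mei:14, Oskar:10, Priya:13, Tara:15.
The smallest farness is 10, for Oskar, so Oskar has the highest closeness.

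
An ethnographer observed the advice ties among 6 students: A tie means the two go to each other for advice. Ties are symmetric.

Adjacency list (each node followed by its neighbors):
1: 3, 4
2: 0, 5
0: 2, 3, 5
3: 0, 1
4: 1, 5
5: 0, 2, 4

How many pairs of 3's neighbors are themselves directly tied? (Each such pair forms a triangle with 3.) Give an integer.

0

3's neighbors are 0 and 1, but none of them are tied to each other, so no triangle contains 3.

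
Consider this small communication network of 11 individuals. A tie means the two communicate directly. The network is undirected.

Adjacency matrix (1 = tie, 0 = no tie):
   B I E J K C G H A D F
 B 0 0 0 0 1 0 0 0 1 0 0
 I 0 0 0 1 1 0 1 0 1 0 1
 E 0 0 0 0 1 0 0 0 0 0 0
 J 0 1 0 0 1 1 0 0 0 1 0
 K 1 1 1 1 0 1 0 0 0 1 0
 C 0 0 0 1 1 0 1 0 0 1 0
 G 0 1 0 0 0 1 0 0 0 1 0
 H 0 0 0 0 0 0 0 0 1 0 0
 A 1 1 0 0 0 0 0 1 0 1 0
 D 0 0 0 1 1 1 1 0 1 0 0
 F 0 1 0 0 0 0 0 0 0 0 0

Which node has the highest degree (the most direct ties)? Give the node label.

Degrees — A:4, B:2, C:4, D:5, E:1, F:1, G:3, H:1, I:5, J:4, K:6.
The maximum is 6, attained only by K.

K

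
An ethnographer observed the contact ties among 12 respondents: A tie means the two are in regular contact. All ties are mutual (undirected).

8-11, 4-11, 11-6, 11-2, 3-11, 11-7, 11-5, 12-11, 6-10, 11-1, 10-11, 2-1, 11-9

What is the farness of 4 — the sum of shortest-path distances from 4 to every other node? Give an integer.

21

Distances from 4: 1:2, 2:2, 3:2, 5:2, 6:2, 7:2, 8:2, 9:2, 10:2, 11:1, 12:2.
Sum = 2 + 2 + 2 + 2 + 2 + 2 + 2 + 2 + 2 + 1 + 2 = 21.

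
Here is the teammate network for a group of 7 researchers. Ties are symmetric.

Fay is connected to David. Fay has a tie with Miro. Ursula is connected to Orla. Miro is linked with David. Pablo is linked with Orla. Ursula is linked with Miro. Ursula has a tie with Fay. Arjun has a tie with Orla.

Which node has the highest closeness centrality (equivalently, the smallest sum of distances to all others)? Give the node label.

Farness (sum of distances to all others) for each node — Arjun:15, David:15, Fay:11, Miro:11, Orla:10, Pablo:15, Ursula:9.
The smallest farness is 9, for Ursula, so Ursula has the highest closeness.

Ursula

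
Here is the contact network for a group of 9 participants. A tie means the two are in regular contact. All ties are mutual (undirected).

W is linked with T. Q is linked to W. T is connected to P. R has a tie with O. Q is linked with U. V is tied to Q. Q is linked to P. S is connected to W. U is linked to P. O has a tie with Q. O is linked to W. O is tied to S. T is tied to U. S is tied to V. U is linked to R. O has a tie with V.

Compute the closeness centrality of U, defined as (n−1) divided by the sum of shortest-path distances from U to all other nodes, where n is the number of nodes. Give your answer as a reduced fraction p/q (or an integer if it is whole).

8/13

Distances from U: O:2, P:1, Q:1, R:1, S:3, T:1, V:2, W:2. Sum = 13.
n = 9, so closeness = 8/13.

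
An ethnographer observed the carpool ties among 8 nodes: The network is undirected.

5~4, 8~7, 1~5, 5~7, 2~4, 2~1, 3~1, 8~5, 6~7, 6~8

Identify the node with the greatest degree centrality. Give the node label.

Degrees — 1:3, 2:2, 3:1, 4:2, 5:4, 6:2, 7:3, 8:3.
The maximum is 4, attained only by 5.

5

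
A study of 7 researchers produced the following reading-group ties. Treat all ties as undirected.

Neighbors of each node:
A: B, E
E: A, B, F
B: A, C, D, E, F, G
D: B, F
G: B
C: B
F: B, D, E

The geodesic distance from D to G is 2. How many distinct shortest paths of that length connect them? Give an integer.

1

The shortest distance is 2, and the only length-2 path is D–B–G. So there is exactly 1 shortest path.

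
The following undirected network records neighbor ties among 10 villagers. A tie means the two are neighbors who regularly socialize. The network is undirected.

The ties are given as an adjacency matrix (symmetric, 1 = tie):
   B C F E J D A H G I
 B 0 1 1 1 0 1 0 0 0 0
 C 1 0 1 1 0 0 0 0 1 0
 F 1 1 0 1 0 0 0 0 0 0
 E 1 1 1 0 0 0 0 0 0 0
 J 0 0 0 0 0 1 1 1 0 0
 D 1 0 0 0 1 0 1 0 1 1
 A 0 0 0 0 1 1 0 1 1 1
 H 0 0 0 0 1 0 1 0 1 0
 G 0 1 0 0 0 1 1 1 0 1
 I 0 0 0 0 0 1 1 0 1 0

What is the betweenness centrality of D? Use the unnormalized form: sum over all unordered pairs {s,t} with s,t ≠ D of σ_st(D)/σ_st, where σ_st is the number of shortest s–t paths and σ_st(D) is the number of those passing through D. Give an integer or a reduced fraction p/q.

115/12

Pairs whose geodesics pass through D — B–J: 1; B–A: 1; B–H: 3/4; B–G: 1/2; B–I: 1; C–J: 2/4; F–J: 1; F–A: 1/2; F–I: 1/2; E–J: 1; E–A: 1/2; E–I: 1/2; J–G: 1/3; J–I: 1/2.
All other pairs contribute 0.
Summing the contributions gives betweenness(D) = 115/12.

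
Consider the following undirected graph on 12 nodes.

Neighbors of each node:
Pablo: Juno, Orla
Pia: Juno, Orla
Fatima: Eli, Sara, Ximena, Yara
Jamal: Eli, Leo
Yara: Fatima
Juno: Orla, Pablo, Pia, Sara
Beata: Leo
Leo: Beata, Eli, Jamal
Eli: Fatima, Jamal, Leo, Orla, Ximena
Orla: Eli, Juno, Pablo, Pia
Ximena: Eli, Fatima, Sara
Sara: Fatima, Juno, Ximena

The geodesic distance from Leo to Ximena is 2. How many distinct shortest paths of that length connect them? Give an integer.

1

The shortest distance is 2, and the only length-2 path is Leo–Eli–Ximena. So there is exactly 1 shortest path.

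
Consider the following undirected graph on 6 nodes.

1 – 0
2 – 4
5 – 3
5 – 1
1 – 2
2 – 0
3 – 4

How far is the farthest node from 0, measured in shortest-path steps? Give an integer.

3

Distances from 0: 1:1, 2:1, 3:3, 4:2, 5:2.
The largest is 3 (to 3), so the eccentricity of 0 is 3.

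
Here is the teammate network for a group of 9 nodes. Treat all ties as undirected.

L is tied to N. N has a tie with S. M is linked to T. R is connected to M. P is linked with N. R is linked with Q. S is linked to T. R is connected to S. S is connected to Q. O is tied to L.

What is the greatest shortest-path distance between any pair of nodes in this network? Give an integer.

Eccentricity of each node (its greatest distance to any other): L:4, M:5, N:3, O:5, P:4, Q:4, R:4, S:3, T:4.
The maximum eccentricity is 5, realized for instance by the pair M–O via M – T – S – N – L – O. So the diameter is 5.

5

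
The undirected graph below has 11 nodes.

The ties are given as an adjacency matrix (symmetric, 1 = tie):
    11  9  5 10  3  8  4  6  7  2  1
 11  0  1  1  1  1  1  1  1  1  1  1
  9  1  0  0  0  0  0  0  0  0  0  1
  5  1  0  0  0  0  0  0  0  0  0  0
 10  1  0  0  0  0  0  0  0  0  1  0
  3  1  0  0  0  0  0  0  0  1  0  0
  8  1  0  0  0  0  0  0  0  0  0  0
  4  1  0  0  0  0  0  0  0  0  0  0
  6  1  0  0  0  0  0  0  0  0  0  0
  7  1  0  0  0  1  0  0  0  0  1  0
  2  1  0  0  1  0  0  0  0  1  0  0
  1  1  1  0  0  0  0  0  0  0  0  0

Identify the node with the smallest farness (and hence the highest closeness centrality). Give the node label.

11

Farness (sum of distances to all others) for each node — 1:18, 2:17, 3:18, 4:19, 5:19, 6:19, 7:17, 8:19, 9:18, 10:18, 11:10.
The smallest farness is 10, for 11, so 11 has the highest closeness.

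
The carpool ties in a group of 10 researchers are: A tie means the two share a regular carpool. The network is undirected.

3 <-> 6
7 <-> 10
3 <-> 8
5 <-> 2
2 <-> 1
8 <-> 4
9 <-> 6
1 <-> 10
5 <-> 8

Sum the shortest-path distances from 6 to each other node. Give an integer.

Distances from 6: 1:5, 2:4, 3:1, 4:3, 5:3, 7:7, 8:2, 9:1, 10:6.
Sum = 5 + 4 + 1 + 3 + 3 + 7 + 2 + 1 + 6 = 32.

32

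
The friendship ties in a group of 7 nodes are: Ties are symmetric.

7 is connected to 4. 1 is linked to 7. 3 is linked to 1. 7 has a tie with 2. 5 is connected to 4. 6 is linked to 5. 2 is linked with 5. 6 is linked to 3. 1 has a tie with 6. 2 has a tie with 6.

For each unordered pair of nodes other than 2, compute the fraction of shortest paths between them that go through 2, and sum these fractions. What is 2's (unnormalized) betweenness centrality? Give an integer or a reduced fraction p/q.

Pairs whose geodesics pass through 2 — 6–7: 1/2; 7–5: 1/2.
All other pairs contribute 0.
Summing the contributions gives betweenness(2) = 1.

1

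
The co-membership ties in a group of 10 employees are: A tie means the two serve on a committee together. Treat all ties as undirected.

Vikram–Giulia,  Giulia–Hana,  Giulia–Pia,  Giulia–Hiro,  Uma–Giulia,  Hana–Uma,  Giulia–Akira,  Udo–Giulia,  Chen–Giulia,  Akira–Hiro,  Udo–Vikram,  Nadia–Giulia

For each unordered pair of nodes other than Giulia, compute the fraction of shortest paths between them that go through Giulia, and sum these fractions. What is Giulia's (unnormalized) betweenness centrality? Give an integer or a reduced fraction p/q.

Pairs whose geodesics pass through Giulia — Udo–Akira: 1; Udo–Chen: 1; Udo–Hiro: 1; Udo–Nadia: 1; Udo–Pia: 1; Udo–Uma: 1; Udo–Hana: 1; Akira–Chen: 1; Akira–Vikram: 1; Akira–Nadia: 1; Akira–Pia: 1; Akira–Uma: 1; Akira–Hana: 1; Chen–Hiro: 1 … (+19 more pairs).
All other pairs contribute 0.
Summing the contributions gives betweenness(Giulia) = 33.

33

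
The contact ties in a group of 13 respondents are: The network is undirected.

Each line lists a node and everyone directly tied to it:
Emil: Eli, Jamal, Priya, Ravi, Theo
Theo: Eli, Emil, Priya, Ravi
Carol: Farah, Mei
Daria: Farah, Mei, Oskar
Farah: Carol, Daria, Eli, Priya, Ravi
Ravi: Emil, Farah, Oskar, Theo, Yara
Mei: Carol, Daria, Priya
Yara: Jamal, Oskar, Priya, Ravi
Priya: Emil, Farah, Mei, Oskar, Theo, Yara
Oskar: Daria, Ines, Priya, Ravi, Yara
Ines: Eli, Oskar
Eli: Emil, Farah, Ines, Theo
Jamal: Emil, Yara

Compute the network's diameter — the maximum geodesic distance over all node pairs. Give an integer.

Eccentricity of each node (its greatest distance to any other): Carol:4, Daria:3, Eli:3, Emil:3, Farah:3, Ines:3, Jamal:4, Mei:3, Oskar:3, Priya:2, Ravi:3, Theo:3, Yara:3.
The maximum eccentricity is 4, realized for instance by the pair Carol–Jamal via Carol – Farah – Ravi – Yara – Jamal. So the diameter is 4.

4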